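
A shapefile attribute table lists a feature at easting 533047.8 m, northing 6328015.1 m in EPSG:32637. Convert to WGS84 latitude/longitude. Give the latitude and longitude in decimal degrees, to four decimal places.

Zone 37N: λ₀ = 39°, k₀ = 0.9996, false easting 500000 m.
Meridian distance M = (N − FN)/k₀ = 6330547.3 m.
Inverse transverse Mercator on WGS84 gives φ = 57.09430005°, λ = 39.54539933°.

lat 57.0943°, lon 39.5454°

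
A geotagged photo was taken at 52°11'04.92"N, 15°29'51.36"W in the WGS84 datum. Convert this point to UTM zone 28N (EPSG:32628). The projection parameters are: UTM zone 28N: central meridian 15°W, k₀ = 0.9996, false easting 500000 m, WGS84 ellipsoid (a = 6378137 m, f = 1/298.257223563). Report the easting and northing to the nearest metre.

Zone 28 central meridian λ₀ = 6×28 − 183 = -15°; Δλ = -0.4976°.
Transverse Mercator on WGS84 with k₀ = 0.9996 gives E = 465980.362 m, N = 5781698.100 m.

E 465980 m, N 5781698 m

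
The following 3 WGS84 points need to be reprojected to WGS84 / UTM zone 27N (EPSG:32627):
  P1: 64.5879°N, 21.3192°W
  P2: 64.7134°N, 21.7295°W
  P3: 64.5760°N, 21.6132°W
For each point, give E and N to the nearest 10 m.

UTM zone 27N: λ₀ = -21°, k₀ = 0.9996.
P1 (64.5879°, -21.3192°) → (484716.146, 7162566.593) m.
P2 (64.7134°, -21.7295°) → (465231.675, 7176714.334) m.
P3 (64.5760°, -21.6132°) → (470626.352, 7161343.945) m.

P1: E 484720 m, N 7162570 m; P2: E 465230 m, N 7176710 m; P3: E 470630 m, N 7161340 m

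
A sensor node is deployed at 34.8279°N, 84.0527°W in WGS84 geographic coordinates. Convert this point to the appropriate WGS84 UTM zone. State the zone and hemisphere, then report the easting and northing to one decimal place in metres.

Zone 16N: E 769549.6 m, N 3857919.6 m

Longitude -84.0527° lies in the 6° band [-90°, -84°), giving zone 16; latitude is north of the equator, so 16N.
Zone 16 central meridian λ₀ = 6×16 − 183 = -87°; Δλ = +2.9473°.
Transverse Mercator on WGS84 with k₀ = 0.9996 gives E = 769549.551 m, N = 3857919.599 m.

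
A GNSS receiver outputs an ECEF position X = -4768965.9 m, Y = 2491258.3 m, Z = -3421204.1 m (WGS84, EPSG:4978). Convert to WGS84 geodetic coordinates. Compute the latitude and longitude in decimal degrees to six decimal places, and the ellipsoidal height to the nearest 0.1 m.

λ = atan2(Y, X) = 152.41790041°; p = √(X²+Y²) = 5380465.0 m.
Bowring's method on WGS84 (a = 6378137 m, b = 6356752.314 m) gives φ = -32.62489965°, h = 4094.084 m.

lat -32.624900°, lon 152.417900°, h 4094.1 m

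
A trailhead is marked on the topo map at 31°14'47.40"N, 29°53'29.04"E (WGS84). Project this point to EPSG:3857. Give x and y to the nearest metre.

Web Mercator is spherical with R = a = 6378137 m.
x = R·λ = 6378137 × 0.521703348 = 3327495.427 m.
y = R·ln tan(π/4 + φ/2) = 6378137 × 0.574588380 = 3664803.408 m.

x 3327495 m, y 3664803 m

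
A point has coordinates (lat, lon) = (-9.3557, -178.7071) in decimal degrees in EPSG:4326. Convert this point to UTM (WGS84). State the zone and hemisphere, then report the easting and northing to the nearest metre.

Zone 1S: E 312526 m, N 8965368 m

Longitude -178.7071° lies in the 6° band [-180°, -174°), giving zone 1; latitude is south of the equator, so 1S.
Zone 1 central meridian λ₀ = 6×1 − 183 = -177°; Δλ = -1.7071°.
Transverse Mercator on WGS84 with k₀ = 0.9996 gives E = 312526.266 m, N = 8965368.124 m.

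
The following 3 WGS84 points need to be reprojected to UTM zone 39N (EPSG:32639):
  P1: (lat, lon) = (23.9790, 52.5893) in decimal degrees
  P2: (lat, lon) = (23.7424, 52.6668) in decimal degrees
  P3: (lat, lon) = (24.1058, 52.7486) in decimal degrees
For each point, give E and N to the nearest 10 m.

UTM zone 39N: λ₀ = 51°, k₀ = 0.9996.
P1 (23.9790°, 52.5893°) → (661689.613, 2652813.069) m.
P2 (23.7424°, 52.6668°) → (669884.074, 2626702.213) m.
P3 (24.1058°, 52.7486°) → (677724.793, 2667048.017) m.

P1: E 661690 m, N 2652810 m; P2: E 669880 m, N 2626700 m; P3: E 677720 m, N 2667050 m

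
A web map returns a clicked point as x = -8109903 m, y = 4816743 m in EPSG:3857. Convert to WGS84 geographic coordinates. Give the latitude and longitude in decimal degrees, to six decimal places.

R = 6378137 m. λ = x/R = -72.85249818°.
φ = 2·arctan(exp(y/R)) − 90° = 2·arctan(2.12803) − 90° = 39.66059668°.

lat 39.660597°, lon -72.852498°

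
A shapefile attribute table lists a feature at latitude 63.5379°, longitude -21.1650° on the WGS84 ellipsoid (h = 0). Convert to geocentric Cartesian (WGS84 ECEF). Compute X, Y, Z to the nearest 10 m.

WGS84: a = 6378137 m, e² = 0.006694380; N(φ) = a/√(1−e²sin²φ) = 6395315.872 m.
X = (N+h)·cosφ·cosλ = 2657555.545 m; Y = (N+h)·cosφ·sinλ = -1028930.660 m; Z = (N(1−e²)+h)·sinφ = 5686947.096 m.

X 2657560 m, Y -1028930 m, Z 5686950 m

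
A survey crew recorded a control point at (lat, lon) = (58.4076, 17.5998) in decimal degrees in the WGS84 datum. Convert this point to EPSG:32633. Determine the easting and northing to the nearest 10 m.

Zone 33 central meridian λ₀ = 6×33 − 183 = 15°; Δλ = +2.5998°.
Transverse Mercator on WGS84 with k₀ = 0.9996 gives E = 651898.484 m, N = 6477027.235 m.

E 651900 m, N 6477030 m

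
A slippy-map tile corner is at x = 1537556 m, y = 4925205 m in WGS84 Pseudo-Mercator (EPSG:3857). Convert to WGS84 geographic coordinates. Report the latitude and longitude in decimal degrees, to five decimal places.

lat 40.40660°, lon 13.81210°

R = 6378137 m. λ = x/R = 13.81210055°.
φ = 2·arctan(exp(y/R)) − 90° = 2·arctan(2.16453) − 90° = 40.40659724°.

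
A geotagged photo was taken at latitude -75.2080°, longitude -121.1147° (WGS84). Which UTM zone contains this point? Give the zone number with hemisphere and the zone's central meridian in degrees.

Zone 10S, central meridian -123°

UTM zone = ⌊(λ + 180)/6⌋ + 1; -121.1147° ∈ [-126°, -120°) → zone 10.
Hemisphere: S (φ < 0).
Central meridian λ₀ = 6×10 − 183 = -123°.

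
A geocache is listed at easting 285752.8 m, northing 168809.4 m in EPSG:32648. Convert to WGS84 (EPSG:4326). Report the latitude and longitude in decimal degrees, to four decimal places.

lat 1.5264°, lon 103.0743°

Zone 48N: λ₀ = 105°, k₀ = 0.9996, false easting 500000 m.
Meridian distance M = (N − FN)/k₀ = 168877.0 m.
Inverse transverse Mercator on WGS84 gives φ = 1.52640003°, λ = 103.07430021°.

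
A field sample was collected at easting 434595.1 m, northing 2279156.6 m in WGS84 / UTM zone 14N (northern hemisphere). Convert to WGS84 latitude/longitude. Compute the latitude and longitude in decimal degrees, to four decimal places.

Zone 14N: λ₀ = -99°, k₀ = 0.9996, false easting 500000 m.
Meridian distance M = (N − FN)/k₀ = 2280068.6 m.
Inverse transverse Mercator on WGS84 gives φ = 20.61039966°, λ = -99.62770012°.

lat 20.6104°, lon -99.6277°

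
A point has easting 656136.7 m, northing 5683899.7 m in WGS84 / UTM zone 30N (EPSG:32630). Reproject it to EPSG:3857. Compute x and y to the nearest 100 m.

x -84700 m, y 6671900 m

Unproject from UTM 30N (λ₀ = -3°) → φ = 51.28500016°, λ = -0.76099943°.
Web Mercator (R = 6378137 m): x = -84714.069 m, y = 6671862.632 m.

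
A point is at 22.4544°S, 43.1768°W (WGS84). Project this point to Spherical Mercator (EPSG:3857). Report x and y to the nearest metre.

x -4806419 m, y -2566170 m

Web Mercator is spherical with R = a = 6378137 m.
x = R·λ = 6378137 × -0.753577320 = -4806419.390 m.
y = R·ln tan(π/4 + φ/2) = 6378137 × -0.402338417 = -2566169.547 m.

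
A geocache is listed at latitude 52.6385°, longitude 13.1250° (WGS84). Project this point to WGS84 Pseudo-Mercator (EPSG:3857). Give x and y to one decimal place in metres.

x 1461068.3 m, y 6916408.1 m

Web Mercator is spherical with R = a = 6378137 m.
x = R·λ = 6378137 × 0.229074464 = 1461068.317 m.
y = R·ln tan(π/4 + φ/2) = 6378137 × 1.084393162 = 6916408.148 m.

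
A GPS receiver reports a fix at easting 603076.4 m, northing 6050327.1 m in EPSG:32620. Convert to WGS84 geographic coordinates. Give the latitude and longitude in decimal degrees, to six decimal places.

lat 54.589900°, lon -61.404799°

Zone 20N: λ₀ = -63°, k₀ = 0.9996, false easting 500000 m.
Meridian distance M = (N − FN)/k₀ = 6052748.2 m.
Inverse transverse Mercator on WGS84 gives φ = 54.58990035°, λ = -61.40479945°.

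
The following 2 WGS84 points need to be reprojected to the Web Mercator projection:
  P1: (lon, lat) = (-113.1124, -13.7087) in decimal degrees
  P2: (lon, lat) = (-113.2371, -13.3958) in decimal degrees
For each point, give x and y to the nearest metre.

P1: x -12591615 m, y -1540817 m; P2: x -12605496 m, y -1504988 m

Web Mercator: x = R·λ, y = R·ln tan(π/4+φ/2), R = 6378137 m.
P1 (-13.7087°, -113.1124°) → (-12591614.770, -1540817.481) m.
P2 (-13.3958°, -113.2371°) → (-12605496.311, -1504987.949) m.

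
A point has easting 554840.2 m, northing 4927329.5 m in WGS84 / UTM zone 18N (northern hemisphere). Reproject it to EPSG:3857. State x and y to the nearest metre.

x -8272174 m, y 5542710 m

Unproject from UTM 18N (λ₀ = -75°) → φ = 44.49719964°, λ = -74.31019998°.
Web Mercator (R = 6378137 m): x = -8272173.622 m, y = 5542710.153 m.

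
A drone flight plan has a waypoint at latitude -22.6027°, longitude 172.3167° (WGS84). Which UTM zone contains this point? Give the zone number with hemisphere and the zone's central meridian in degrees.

UTM zone = ⌊(λ + 180)/6⌋ + 1; 172.3167° ∈ [168°, 174°) → zone 59.
Hemisphere: S (φ < 0).
Central meridian λ₀ = 6×59 − 183 = 171°.

Zone 59S, central meridian 171°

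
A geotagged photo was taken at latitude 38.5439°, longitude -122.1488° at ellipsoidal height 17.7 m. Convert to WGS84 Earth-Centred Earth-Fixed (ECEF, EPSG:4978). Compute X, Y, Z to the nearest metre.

X -2657964 m, Y -4229152 m, Z 3952853 m

WGS84: a = 6378137 m, e² = 0.006694380; N(φ) = a/√(1−e²sin²φ) = 6386442.332 m.
X = (N+h)·cosφ·cosλ = -2657964.482 m; Y = (N+h)·cosφ·sinλ = -4229152.430 m; Z = (N(1−e²)+h)·sinφ = 3952853.051 m.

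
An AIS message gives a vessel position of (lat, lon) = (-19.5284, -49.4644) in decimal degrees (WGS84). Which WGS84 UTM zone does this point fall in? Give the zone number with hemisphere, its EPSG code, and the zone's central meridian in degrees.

UTM zone = ⌊(λ + 180)/6⌋ + 1; -49.4644° ∈ [-54°, -48°) → zone 22.
Hemisphere: S (φ < 0).
Central meridian λ₀ = 6×22 − 183 = -51°.
EPSG code: 32722.

Zone 22S (EPSG:32722), central meridian -51°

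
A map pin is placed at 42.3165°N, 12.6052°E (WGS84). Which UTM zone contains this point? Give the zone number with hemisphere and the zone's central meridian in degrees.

Zone 33N, central meridian 15°

UTM zone = ⌊(λ + 180)/6⌋ + 1; 12.6052° ∈ [12°, 18°) → zone 33.
Hemisphere: N (φ ≥ 0).
Central meridian λ₀ = 6×33 − 183 = 15°.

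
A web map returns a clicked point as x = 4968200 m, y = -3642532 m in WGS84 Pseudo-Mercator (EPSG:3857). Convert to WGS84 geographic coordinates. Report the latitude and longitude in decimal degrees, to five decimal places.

lat -31.07530°, lon 44.63010°

R = 6378137 m. λ = x/R = 44.63009995°.
φ = 2·arctan(exp(y/R)) − 90° = 2·arctan(0.56491) − 90° = -31.07529886°.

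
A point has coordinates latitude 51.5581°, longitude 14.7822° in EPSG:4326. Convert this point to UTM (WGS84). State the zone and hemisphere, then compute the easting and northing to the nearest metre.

Zone 33N: E 484901 m, N 5711913 m

Longitude 14.7822° lies in the 6° band [12°, 18°), giving zone 33; latitude is north of the equator, so 33N.
Zone 33 central meridian λ₀ = 6×33 − 183 = 15°; Δλ = -0.2178°.
Transverse Mercator on WGS84 with k₀ = 0.9996 gives E = 484901.144 m, N = 5711913.171 m.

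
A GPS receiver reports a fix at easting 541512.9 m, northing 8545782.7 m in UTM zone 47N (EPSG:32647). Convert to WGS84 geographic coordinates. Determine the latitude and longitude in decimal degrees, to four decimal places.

Zone 47N: λ₀ = 99°, k₀ = 0.9996, false easting 500000 m.
Meridian distance M = (N − FN)/k₀ = 8549202.4 m.
Inverse transverse Mercator on WGS84 gives φ = 76.98589989°, λ = 100.65159896°.

lat 76.9859°, lon 100.6516°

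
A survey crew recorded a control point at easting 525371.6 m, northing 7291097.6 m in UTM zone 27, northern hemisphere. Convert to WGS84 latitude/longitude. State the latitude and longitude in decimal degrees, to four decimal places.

Zone 27N: λ₀ = -21°, k₀ = 0.9996, false easting 500000 m.
Meridian distance M = (N − FN)/k₀ = 7294015.2 m.
Inverse transverse Mercator on WGS84 gives φ = 65.74049964°, λ = -20.44660050°.

lat 65.7405°, lon -20.4466°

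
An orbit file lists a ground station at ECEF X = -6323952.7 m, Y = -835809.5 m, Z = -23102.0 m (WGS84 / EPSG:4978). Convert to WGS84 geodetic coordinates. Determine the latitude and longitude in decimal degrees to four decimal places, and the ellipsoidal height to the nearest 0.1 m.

lat -0.2089°, lon -172.4711°, h 851.4 m

λ = atan2(Y, X) = -172.47109976°; p = √(X²+Y²) = 6378946.3 m.
Bowring's method on WGS84 (a = 6378137 m, b = 6356752.314 m) gives φ = -0.20889982°, h = 851.366 m.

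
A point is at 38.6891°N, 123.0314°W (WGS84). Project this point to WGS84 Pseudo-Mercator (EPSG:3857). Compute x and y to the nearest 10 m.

Web Mercator is spherical with R = a = 6378137 m.
x = R·λ = 6378137 × -2.147303013 = -13695792.800 m.
y = R·ln tan(π/4 + φ/2) = 6378137 × 0.733323093 = 4677235.154 m.

x -13695790 m, y 4677240 m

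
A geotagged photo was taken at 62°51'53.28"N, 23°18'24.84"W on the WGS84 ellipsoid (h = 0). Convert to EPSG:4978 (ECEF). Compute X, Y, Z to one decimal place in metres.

WGS84: a = 6378137 m, e² = 0.006694380; N(φ) = a/√(1−e²sin²φ) = 6395112.389 m.
X = (N+h)·cosφ·cosλ = 2678746.748 m; Y = (N+h)·cosφ·sinλ = -1154033.059 m; Z = (N(1−e²)+h)·sinφ = 5653120.892 m.

X 2678746.7 m, Y -1154033.1 m, Z 5653120.9 m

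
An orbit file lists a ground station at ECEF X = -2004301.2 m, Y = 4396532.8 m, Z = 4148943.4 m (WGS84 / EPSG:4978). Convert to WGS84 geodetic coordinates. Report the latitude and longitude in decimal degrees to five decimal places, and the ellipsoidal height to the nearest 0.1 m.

λ = atan2(Y, X) = 114.50739964°; p = √(X²+Y²) = 4831844.8 m.
Bowring's method on WGS84 (a = 6378137 m, b = 6356752.314 m) gives φ = 40.84189993°, h = -326.000 m.

lat 40.84190°, lon 114.50740°, h -326.0 m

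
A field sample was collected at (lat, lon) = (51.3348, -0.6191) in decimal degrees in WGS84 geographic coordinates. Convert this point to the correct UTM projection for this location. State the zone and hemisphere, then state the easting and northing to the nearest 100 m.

Zone 30N: E 665900 m, N 5689700 m

Longitude -0.6191° lies in the 6° band [-6°, 0°), giving zone 30; latitude is north of the equator, so 30N.
Zone 30 central meridian λ₀ = 6×30 − 183 = -3°; Δλ = +2.3809°.
Transverse Mercator on WGS84 with k₀ = 0.9996 gives E = 665851.154 m, N = 5689748.298 m.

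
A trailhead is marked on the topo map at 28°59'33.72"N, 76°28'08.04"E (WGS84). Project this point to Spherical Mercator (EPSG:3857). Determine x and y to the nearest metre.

Web Mercator is spherical with R = a = 6378137 m.
x = R·λ = 6378137 × 1.334634080 = 8512479.010 m.
y = R·ln tan(π/4 + φ/2) = 6378137 × 0.529107001 = 3374716.941 m.

x 8512479 m, y 3374717 m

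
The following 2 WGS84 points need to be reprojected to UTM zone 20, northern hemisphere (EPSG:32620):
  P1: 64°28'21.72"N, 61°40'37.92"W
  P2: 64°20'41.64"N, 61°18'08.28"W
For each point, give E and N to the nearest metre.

P1: E 563602 m, N 7150353 m; P2: E 582006 m, N 7136544 m

UTM zone 20N: λ₀ = -63°, k₀ = 0.9996.
P1 (64.4727°, -61.6772°) → (563602.219, 7150352.713) m.
P2 (64.3449°, -61.3023°) → (582005.629, 7136543.507) m.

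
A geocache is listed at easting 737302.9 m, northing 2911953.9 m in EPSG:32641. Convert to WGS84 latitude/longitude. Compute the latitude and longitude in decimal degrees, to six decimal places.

Zone 41N: λ₀ = 63°, k₀ = 0.9996, false easting 500000 m.
Meridian distance M = (N − FN)/k₀ = 2913119.1 m.
Inverse transverse Mercator on WGS84 gives φ = 26.30780015°, λ = 65.37700008°.

lat 26.307800°, lon 65.377000°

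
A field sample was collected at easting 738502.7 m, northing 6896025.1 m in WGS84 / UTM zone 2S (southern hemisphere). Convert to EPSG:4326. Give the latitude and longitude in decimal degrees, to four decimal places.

Zone 2S: λ₀ = -171°, k₀ = 0.9996, false easting 500000 m, false northing 10000000 m.
Meridian distance M = (N − FN)/k₀ = -3105217.0 m.
Inverse transverse Mercator on WGS84 gives φ = -28.03970034°, λ = -168.57379981°.

lat -28.0397°, lon -168.5738°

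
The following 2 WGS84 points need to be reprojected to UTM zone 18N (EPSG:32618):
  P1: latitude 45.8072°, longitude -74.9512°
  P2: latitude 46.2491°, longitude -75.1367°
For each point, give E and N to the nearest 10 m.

P1: E 503790 m, N 5072630 m; P2: E 489460 m, N 5121730 m

UTM zone 18N: λ₀ = -75°, k₀ = 0.9996.
P1 (45.8072°, -74.9512°) → (503791.800, 5072627.611) m.
P2 (46.2491°, -75.1367°) → (489462.604, 5121733.897) m.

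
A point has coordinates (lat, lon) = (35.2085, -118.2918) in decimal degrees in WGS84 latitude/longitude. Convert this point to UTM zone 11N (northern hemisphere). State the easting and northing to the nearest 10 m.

Zone 11 central meridian λ₀ = 6×11 − 183 = -117°; Δλ = -1.2918°.
Transverse Mercator on WGS84 with k₀ = 0.9996 gives E = 382417.537 m, N = 3896929.628 m.

E 382420 m, N 3896930 m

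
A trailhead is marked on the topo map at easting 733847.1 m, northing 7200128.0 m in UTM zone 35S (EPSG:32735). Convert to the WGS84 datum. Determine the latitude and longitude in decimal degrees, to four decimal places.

lat -25.2971°, lon 29.3226°

Zone 35S: λ₀ = 27°, k₀ = 0.9996, false easting 500000 m, false northing 10000000 m.
Meridian distance M = (N − FN)/k₀ = -2800992.4 m.
Inverse transverse Mercator on WGS84 gives φ = -25.29710044°, λ = 29.32259998°.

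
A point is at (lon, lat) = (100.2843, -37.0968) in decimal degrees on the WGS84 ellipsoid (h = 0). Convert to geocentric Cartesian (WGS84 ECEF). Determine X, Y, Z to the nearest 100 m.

WGS84: a = 6378137 m, e² = 0.006694380; N(φ) = a/√(1−e²sin²φ) = 6385918.053 m.
X = (N+h)·cosφ·cosλ = -909359.539 m; Y = (N+h)·cosφ·sinλ = 5011688.215 m; Z = (N(1−e²)+h)·sinφ = -3825967.215 m.

X -909400 m, Y 5011700 m, Z -3826000 m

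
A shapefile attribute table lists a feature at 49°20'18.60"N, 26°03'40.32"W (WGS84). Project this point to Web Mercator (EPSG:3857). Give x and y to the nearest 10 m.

Web Mercator is spherical with R = a = 6378137 m.
x = R·λ = 6378137 × -0.454853747 = -2901119.513 m.
y = R·ln tan(π/4 + φ/2) = 6378137 × 0.992843861 = 6332494.165 m.

x -2901120 m, y 6332490 m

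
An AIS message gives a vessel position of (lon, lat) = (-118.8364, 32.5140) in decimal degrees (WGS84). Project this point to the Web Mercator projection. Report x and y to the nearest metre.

Web Mercator is spherical with R = a = 6378137 m.
x = R·λ = 6378137 × -2.074086451 = -13228807.536 m.
y = R·ln tan(π/4 + φ/2) = 6378137 × 0.600641197 = 3830971.845 m.

x -13228808 m, y 3830972 m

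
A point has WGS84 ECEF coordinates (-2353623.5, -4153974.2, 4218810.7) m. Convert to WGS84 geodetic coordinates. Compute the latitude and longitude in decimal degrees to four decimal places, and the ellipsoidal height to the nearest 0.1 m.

lat 41.6557°, lon -119.5357°, h 2561.4 m

λ = atan2(Y, X) = -119.53570000°; p = √(X²+Y²) = 4774415.7 m.
Bowring's method on WGS84 (a = 6378137 m, b = 6356752.314 m) gives φ = 41.65569992°, h = 2561.436 m.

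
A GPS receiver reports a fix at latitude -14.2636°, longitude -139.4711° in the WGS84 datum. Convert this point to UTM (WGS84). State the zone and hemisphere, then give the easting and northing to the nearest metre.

Longitude -139.4711° lies in the 6° band [-144°, -138°), giving zone 7; latitude is south of the equator, so 7S.
Zone 7 central meridian λ₀ = 6×7 − 183 = -141°; Δλ = +1.5289°.
Transverse Mercator on WGS84 with k₀ = 0.9996 gives E = 664934.480 m, N = 8422578.243 m.

Zone 7S: E 664934 m, N 8422578 m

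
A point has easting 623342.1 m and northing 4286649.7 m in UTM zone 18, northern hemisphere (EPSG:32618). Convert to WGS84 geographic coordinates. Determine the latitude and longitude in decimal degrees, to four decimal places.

lat 38.7199°, lon -73.5812°

Zone 18N: λ₀ = -75°, k₀ = 0.9996, false easting 500000 m.
Meridian distance M = (N − FN)/k₀ = 4288365.0 m.
Inverse transverse Mercator on WGS84 gives φ = 38.71990008°, λ = -73.58119958°.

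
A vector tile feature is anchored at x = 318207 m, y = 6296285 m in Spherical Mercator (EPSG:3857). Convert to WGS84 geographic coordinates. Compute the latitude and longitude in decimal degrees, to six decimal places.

lat 49.126100°, lon 2.858502°

R = 6378137 m. λ = x/R = 2.85850212°.
φ = 2·arctan(exp(y/R)) − 90° = 2·arctan(2.68362) − 90° = 49.12609956°.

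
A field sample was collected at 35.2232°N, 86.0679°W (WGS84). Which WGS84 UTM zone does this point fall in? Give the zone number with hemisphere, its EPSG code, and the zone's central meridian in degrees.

Zone 16N (EPSG:32616), central meridian -87°

UTM zone = ⌊(λ + 180)/6⌋ + 1; -86.0679° ∈ [-90°, -84°) → zone 16.
Hemisphere: N (φ ≥ 0).
Central meridian λ₀ = 6×16 − 183 = -87°.
EPSG code: 32616.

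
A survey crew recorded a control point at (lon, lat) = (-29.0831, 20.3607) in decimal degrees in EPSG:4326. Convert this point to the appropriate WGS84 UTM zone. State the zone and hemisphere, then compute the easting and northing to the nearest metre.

Longitude -29.0831° lies in the 6° band [-30°, -24°), giving zone 26; latitude is north of the equator, so 26N.
Zone 26 central meridian λ₀ = 6×26 − 183 = -27°; Δλ = -2.0831°.
Transverse Mercator on WGS84 with k₀ = 0.9996 gives E = 282560.932 m, N = 2252772.874 m.

Zone 26N: E 282561 m, N 2252773 m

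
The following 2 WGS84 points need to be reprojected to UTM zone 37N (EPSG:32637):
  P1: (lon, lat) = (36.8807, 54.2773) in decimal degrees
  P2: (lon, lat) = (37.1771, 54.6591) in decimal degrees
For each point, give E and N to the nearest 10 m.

UTM zone 37N: λ₀ = 39°, k₀ = 0.9996.
P1 (54.2773°, 36.8807°) → (362015.736, 6016447.101) m.
P2 (54.6591°, 37.1771°) → (382411.752, 6058383.567) m.

P1: E 362020 m, N 6016450 m; P2: E 382410 m, N 6058380 m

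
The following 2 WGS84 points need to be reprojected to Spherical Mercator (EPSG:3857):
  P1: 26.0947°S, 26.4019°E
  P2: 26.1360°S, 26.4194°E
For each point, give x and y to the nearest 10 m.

Web Mercator: x = R·λ, y = R·ln tan(π/4+φ/2), R = 6378137 m.
P1 (-26.0947°, 26.4019°) → (2939046.064, -3010814.679) m.
P2 (-26.1360°, 26.4194°) → (2940994.155, -3015934.899) m.

P1: x 2939050 m, y -3010810 m; P2: x 2940990 m, y -3015930 m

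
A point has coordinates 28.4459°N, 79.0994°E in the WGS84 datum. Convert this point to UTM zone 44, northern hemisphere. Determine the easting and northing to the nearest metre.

E 313884 m, N 3148069 m

Zone 44 central meridian λ₀ = 6×44 − 183 = 81°; Δλ = -1.9006°.
Transverse Mercator on WGS84 with k₀ = 0.9996 gives E = 313884.312 m, N = 3148069.327 m.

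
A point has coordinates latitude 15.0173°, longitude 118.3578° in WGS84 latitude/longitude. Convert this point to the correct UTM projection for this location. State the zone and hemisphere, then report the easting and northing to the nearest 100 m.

Zone 50N: E 646000 m, N 1660700 m

Longitude 118.3578° lies in the 6° band [114°, 120°), giving zone 50; latitude is north of the equator, so 50N.
Zone 50 central meridian λ₀ = 6×50 − 183 = 117°; Δλ = +1.3578°.
Transverse Mercator on WGS84 with k₀ = 0.9996 gives E = 645973.807 m, N = 1660687.683 m.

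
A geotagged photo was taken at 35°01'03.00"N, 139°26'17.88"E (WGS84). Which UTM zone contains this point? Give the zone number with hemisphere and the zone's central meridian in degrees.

Zone 54N, central meridian 141°

UTM zone = ⌊(λ + 180)/6⌋ + 1; 139.4383° ∈ [138°, 144°) → zone 54.
Hemisphere: N (φ ≥ 0).
Central meridian λ₀ = 6×54 − 183 = 141°.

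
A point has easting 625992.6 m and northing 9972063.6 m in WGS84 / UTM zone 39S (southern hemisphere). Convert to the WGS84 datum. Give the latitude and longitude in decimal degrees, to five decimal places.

Zone 39S: λ₀ = 51°, k₀ = 0.9996, false easting 500000 m, false northing 10000000 m.
Meridian distance M = (N − FN)/k₀ = -27947.6 m.
Inverse transverse Mercator on WGS84 gives φ = -0.25269968°, λ = 52.13220044°.

lat -0.25270°, lon 52.13220°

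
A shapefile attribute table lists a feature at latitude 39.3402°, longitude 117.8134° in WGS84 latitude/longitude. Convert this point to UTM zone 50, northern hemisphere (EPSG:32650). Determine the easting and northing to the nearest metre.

Zone 50 central meridian λ₀ = 6×50 − 183 = 117°; Δλ = +0.8134°.
Transverse Mercator on WGS84 with k₀ = 0.9996 gives E = 570095.670 m, N = 4354845.472 m.

E 570096 m, N 4354845 m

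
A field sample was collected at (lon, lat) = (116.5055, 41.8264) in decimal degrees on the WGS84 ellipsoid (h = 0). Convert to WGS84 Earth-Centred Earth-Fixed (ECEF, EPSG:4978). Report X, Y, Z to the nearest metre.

X -2124257 m, Y 4259576 m, Z 4231255 m

WGS84: a = 6378137 m, e² = 0.006694380; N(φ) = a/√(1−e²sin²φ) = 6387652.580 m.
X = (N+h)·cosφ·cosλ = -2124256.695 m; Y = (N+h)·cosφ·sinλ = 4259575.771 m; Z = (N(1−e²)+h)·sinφ = 4231254.972 m.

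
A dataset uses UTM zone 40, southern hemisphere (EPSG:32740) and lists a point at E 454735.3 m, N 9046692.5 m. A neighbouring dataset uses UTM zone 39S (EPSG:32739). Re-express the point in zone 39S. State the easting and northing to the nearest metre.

UTM 40S → geographic: φ = -8.62400044°, λ = 56.58860012°.
UTM 39S (λ₀ = 51°) forward: E = 1115825.967 m, N = 9042202.586 m.

E 1115826 m, N 9042203 m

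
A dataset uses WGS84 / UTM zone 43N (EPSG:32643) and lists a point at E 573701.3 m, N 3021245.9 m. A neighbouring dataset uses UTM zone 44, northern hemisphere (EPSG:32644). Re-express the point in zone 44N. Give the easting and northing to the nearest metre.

E -20363 m, N 3031996 m

UTM 43N → geographic: φ = 27.31229960°, λ = 75.74489952°.
UTM 44N (λ₀ = 81°) forward: E = -20362.884 m, N = 3031995.682 m.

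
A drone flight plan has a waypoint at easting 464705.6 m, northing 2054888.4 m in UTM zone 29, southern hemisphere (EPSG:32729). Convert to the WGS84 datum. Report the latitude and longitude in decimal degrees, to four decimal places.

lat -71.6045°, lon -10.0021°

Zone 29S: λ₀ = -9°, k₀ = 0.9996, false easting 500000 m, false northing 10000000 m.
Meridian distance M = (N − FN)/k₀ = -7948290.9 m.
Inverse transverse Mercator on WGS84 gives φ = -71.60450006°, λ = -10.00210054°.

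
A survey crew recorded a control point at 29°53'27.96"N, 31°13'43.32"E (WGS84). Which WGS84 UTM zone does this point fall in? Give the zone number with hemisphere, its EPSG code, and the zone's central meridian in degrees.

Zone 36N (EPSG:32636), central meridian 33°

UTM zone = ⌊(λ + 180)/6⌋ + 1; 31.2287° ∈ [30°, 36°) → zone 36.
Hemisphere: N (φ ≥ 0).
Central meridian λ₀ = 6×36 − 183 = 33°.
EPSG code: 32636.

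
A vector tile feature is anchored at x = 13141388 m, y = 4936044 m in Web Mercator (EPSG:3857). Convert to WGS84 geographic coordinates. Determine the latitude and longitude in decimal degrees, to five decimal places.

R = 6378137 m. λ = x/R = 118.05109695°.
φ = 2·arctan(exp(y/R)) − 90° = 2·arctan(2.16821) − 90° = 40.48069889°.

lat 40.48070°, lon 118.05110°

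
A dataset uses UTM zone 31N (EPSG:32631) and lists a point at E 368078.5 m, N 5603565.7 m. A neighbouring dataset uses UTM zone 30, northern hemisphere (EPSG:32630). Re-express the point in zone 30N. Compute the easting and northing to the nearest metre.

E 792930 m, N 5610084 m

UTM 31N → geographic: φ = 50.56909984°, λ = 1.13710021°.
UTM 30N (λ₀ = -3°) forward: E = 792930.121 m, N = 5610083.932 m.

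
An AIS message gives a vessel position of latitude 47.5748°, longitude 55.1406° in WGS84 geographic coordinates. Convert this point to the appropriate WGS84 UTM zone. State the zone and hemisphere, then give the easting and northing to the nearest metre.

Longitude 55.1406° lies in the 6° band [54°, 60°), giving zone 40; latitude is north of the equator, so 40N.
Zone 40 central meridian λ₀ = 6×40 − 183 = 57°; Δλ = -1.8594°.
Transverse Mercator on WGS84 with k₀ = 0.9996 gives E = 360163.403 m, N = 5270717.959 m.

Zone 40N: E 360163 m, N 5270718 m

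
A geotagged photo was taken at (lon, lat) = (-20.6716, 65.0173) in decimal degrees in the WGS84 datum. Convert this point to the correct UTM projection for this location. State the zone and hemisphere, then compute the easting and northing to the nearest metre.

Zone 27N: E 515476 m, N 7210423 m

Longitude -20.6716° lies in the 6° band [-24°, -18°), giving zone 27; latitude is north of the equator, so 27N.
Zone 27 central meridian λ₀ = 6×27 − 183 = -21°; Δλ = +0.3284°.
Transverse Mercator on WGS84 with k₀ = 0.9996 gives E = 515476.177 m, N = 7210422.837 m.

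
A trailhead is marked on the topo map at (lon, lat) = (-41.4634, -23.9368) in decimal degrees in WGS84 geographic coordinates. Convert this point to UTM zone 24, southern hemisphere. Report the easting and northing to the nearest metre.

Zone 24 central meridian λ₀ = 6×24 − 183 = -39°; Δλ = -2.4634°.
Transverse Mercator on WGS84 with k₀ = 0.9996 gives E = 249270.556 m, N = 7350582.769 m.

E 249271 m, N 7350583 m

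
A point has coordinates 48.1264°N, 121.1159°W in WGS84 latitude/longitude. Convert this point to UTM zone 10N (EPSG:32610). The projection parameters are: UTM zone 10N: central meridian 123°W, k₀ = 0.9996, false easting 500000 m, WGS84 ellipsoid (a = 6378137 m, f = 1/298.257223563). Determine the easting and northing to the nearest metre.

E 640199 m, N 5332066 m

Zone 10 central meridian λ₀ = 6×10 − 183 = -123°; Δλ = +1.8841°.
Transverse Mercator on WGS84 with k₀ = 0.9996 gives E = 640199.004 m, N = 5332065.956 m.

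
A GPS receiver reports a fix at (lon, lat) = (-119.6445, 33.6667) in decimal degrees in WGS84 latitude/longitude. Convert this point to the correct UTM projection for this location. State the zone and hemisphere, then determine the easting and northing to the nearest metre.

Zone 11N: E 254803 m, N 3728340 m

Longitude -119.6445° lies in the 6° band [-120°, -114°), giving zone 11; latitude is north of the equator, so 11N.
Zone 11 central meridian λ₀ = 6×11 − 183 = -117°; Δλ = -2.6445°.
Transverse Mercator on WGS84 with k₀ = 0.9996 gives E = 254802.675 m, N = 3728339.567 m.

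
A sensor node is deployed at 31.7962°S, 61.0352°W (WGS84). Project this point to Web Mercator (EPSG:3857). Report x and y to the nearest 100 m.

Web Mercator is spherical with R = a = 6378137 m.
x = R·λ = 6378137 × -1.065265200 = -6794407.384 m.
y = R·ln tan(π/4 + φ/2) = 6378137 × -0.585843224 = -3736588.340 m.

x -6794400 m, y -3736600 m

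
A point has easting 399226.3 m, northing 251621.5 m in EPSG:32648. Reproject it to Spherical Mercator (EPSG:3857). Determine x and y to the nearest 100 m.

Unproject from UTM 48N (λ₀ = 105°) → φ = 2.27620021°, λ = 104.09369979°.
Web Mercator (R = 6378137 m): x = 11587657.656 m, y = 253452.126 m.

x 11587700 m, y 253500 m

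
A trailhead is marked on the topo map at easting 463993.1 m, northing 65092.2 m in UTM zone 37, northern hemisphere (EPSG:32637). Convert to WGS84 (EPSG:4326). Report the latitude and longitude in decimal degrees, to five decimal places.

Zone 37N: λ₀ = 39°, k₀ = 0.9996, false easting 500000 m.
Meridian distance M = (N − FN)/k₀ = 65118.2 m.
Inverse transverse Mercator on WGS84 gives φ = 0.58889989°, λ = 38.67639983°.

lat 0.58890°, lon 38.67640°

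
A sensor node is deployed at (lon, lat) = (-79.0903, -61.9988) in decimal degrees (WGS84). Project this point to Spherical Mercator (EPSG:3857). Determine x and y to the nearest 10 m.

x -8804290 m, y -8858860 m

Web Mercator is spherical with R = a = 6378137 m.
x = R·λ = 6378137 × -1.380386141 = -8804291.923 m.
y = R·ln tan(π/4 + φ/2) = 6378137 × -1.388941358 = -8858858.266 m.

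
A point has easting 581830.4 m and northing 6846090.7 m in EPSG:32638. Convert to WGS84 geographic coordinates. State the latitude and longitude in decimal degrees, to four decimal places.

lat 61.7391°, lon 46.5492°

Zone 38N: λ₀ = 45°, k₀ = 0.9996, false easting 500000 m.
Meridian distance M = (N − FN)/k₀ = 6848830.2 m.
Inverse transverse Mercator on WGS84 gives φ = 61.73910008°, λ = 46.54919971°.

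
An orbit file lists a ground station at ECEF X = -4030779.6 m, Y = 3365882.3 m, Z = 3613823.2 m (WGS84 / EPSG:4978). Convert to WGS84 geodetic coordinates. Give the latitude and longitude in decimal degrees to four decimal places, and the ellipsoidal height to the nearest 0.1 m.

lat 34.7146°, lon 140.1366°, h 3401.6 m

λ = atan2(Y, X) = 140.13659991°; p = √(X²+Y²) = 5251318.7 m.
Bowring's method on WGS84 (a = 6378137 m, b = 6356752.314 m) gives φ = 34.71459990°, h = 3401.583 m.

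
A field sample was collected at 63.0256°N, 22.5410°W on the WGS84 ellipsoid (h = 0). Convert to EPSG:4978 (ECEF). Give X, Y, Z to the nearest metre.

WGS84: a = 6378137 m, e² = 0.006694380; N(φ) = a/√(1−e²sin²φ) = 6395161.318 m.
X = (N+h)·cosφ·cosλ = 2679191.230 m; Y = (N+h)·cosφ·sinλ = -1112004.137 m; Z = (N(1−e²)+h)·sinφ = 5661272.983 m.

X 2679191 m, Y -1112004 m, Z 5661273 m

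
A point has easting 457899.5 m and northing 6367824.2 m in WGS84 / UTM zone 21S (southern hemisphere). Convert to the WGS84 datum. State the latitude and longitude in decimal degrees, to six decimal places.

Zone 21S: λ₀ = -57°, k₀ = 0.9996, false easting 500000 m, false northing 10000000 m.
Meridian distance M = (N − FN)/k₀ = -3633629.3 m.
Inverse transverse Mercator on WGS84 gives φ = -32.82679975°, λ = -57.44979972°.

lat -32.826800°, lon -57.449800°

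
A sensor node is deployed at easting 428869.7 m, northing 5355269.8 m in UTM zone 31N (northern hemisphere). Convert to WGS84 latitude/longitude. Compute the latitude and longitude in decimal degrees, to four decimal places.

lat 48.3466°, lon 2.0400°

Zone 31N: λ₀ = 3°, k₀ = 0.9996, false easting 500000 m.
Meridian distance M = (N − FN)/k₀ = 5357412.8 m.
Inverse transverse Mercator on WGS84 gives φ = 48.34659995°, λ = 2.04000014°.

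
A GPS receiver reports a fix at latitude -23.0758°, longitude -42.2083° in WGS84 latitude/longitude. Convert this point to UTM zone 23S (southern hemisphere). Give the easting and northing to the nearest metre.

E 786017 m, N 7445357 m

Zone 23 central meridian λ₀ = 6×23 − 183 = -45°; Δλ = +2.7917°.
Transverse Mercator on WGS84 with k₀ = 0.9996 gives E = 786016.620 m, N = 7445356.591 m.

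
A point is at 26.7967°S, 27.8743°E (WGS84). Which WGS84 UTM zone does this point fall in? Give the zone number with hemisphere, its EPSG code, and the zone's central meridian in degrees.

UTM zone = ⌊(λ + 180)/6⌋ + 1; 27.8743° ∈ [24°, 30°) → zone 35.
Hemisphere: S (φ < 0).
Central meridian λ₀ = 6×35 − 183 = 27°.
EPSG code: 32735.

Zone 35S (EPSG:32735), central meridian 27°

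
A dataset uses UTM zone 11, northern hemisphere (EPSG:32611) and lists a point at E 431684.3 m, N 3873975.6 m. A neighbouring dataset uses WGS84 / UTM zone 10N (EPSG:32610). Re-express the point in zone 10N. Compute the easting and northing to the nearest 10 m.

UTM 11N → geographic: φ = 35.00610004°, λ = -117.74869985°.
UTM 10N (λ₀ = -123°) forward: E = 979385.134 m, N = 3886342.905 m.

E 979390 m, N 3886340 m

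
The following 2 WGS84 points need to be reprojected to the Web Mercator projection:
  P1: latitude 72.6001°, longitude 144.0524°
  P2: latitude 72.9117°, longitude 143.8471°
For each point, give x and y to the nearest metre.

Web Mercator: x = R·λ, y = R·ln tan(π/4+φ/2), R = 6378137 m.
P1 (72.6001°, 144.0524°) → (16035839.816, 11972928.189) m.
P2 (72.9117°, 143.8471°) → (16012985.924, 12089942.443) m.

P1: x 16035840 m, y 11972928 m; P2: x 16012986 m, y 12089942 m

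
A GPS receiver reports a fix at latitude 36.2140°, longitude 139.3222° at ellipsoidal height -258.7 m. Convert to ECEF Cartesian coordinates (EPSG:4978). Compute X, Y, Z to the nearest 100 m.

WGS84: a = 6378137 m, e² = 0.006694380; N(φ) = a/√(1−e²sin²φ) = 6385601.853 m.
X = (N+h)·cosφ·cosλ = -3907055.479 m; Y = (N+h)·cosφ·sinλ = 3357964.926 m; Z = (N(1−e²)+h)·sinφ = 3747223.360 m.

X -3907100 m, Y 3358000 m, Z 3747200 m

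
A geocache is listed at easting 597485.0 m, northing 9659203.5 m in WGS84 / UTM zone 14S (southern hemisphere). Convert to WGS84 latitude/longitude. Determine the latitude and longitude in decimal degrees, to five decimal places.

Zone 14S: λ₀ = -99°, k₀ = 0.9996, false easting 500000 m, false northing 10000000 m.
Meridian distance M = (N − FN)/k₀ = -340932.9 m.
Inverse transverse Mercator on WGS84 gives φ = -3.08289982°, λ = -98.12270000°.

lat -3.08290°, lon -98.12270°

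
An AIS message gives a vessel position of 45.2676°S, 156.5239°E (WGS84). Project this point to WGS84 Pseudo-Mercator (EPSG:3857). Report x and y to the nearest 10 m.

x 17424160 m, y -5663750 m

Web Mercator is spherical with R = a = 6378137 m.
x = R·λ = 6378137 × 2.731857413 = 17424160.845 m.
y = R·ln tan(π/4 + φ/2) = 6378137 × -0.887994170 = -5663748.471 m.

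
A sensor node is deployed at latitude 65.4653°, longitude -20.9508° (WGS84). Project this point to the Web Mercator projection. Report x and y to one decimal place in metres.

Web Mercator is spherical with R = a = 6378137 m.
x = R·λ = 6378137 × -0.365660441 = -2332232.388 m.
y = R·ln tan(π/4 + φ/2) = 6378137 × 1.525839714 = 9732014.733 m.

x -2332232.4 m, y 9732014.7 m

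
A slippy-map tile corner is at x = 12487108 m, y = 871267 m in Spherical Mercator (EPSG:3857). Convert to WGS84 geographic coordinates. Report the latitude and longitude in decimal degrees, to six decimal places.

R = 6378137 m. λ = x/R = 112.17359971°.
φ = 2·arctan(exp(y/R)) − 90° = 2·arctan(1.14637) − 90° = 7.80249627°.

lat 7.802496°, lon 112.173600°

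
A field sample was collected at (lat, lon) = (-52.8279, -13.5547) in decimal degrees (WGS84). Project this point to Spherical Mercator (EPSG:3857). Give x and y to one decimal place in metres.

Web Mercator is spherical with R = a = 6378137 m.
x = R·λ = 6378137 × -0.236574144 = -1508902.302 m.
y = R·ln tan(π/4 + φ/2) = 6378137 × -1.089852305 = -6951227.308 m.

x -1508902.3 m, y -6951227.3 m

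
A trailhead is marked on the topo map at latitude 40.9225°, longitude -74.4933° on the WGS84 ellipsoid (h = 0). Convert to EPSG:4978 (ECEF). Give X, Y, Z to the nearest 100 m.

WGS84: a = 6378137 m, e² = 0.006694380; N(φ) = a/√(1−e²sin²φ) = 6387317.017 m.
X = (N+h)·cosφ·cosλ = 1290298.520 m; Y = (N+h)·cosφ·sinλ = -4650554.310 m; Z = (N(1−e²)+h)·sinφ = 4155923.885 m.

X 1290300 m, Y -4650600 m, Z 4155900 m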